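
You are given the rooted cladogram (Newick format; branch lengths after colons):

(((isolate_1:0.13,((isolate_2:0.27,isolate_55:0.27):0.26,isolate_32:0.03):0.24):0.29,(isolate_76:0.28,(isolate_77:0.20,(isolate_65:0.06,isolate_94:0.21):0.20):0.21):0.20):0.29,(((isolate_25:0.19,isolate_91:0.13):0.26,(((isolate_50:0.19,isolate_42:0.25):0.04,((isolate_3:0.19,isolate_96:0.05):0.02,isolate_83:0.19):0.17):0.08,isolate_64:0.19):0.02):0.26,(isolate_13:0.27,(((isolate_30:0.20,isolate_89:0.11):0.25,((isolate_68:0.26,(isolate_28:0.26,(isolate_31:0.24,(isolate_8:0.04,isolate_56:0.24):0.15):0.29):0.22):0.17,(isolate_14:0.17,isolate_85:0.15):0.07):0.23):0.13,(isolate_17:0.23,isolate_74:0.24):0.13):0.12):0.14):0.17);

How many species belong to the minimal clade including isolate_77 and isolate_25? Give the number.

The MRCA of isolate_77 and isolate_25 is the root, so the clade is the entire tree.
That clade contains 28 terminal taxa: isolate_1, isolate_13, isolate_14, isolate_17, isolate_2, isolate_25, isolate_28, isolate_3, isolate_30, isolate_31, isolate_32, isolate_42, isolate_50, isolate_55, isolate_56, isolate_64, isolate_65, isolate_68, isolate_74, isolate_76, isolate_77, isolate_8, isolate_83, isolate_85, isolate_89, isolate_91, isolate_94, isolate_96.

28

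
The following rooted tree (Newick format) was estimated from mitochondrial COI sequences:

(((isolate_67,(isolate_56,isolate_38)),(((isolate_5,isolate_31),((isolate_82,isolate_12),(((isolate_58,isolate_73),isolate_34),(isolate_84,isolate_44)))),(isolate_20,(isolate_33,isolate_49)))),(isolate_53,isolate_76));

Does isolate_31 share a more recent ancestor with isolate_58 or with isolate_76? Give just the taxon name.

isolate_58

The MRCA of isolate_31 and isolate_58 subtends ((isolate_5,isolate_31),((isolate_82,isolate_12),(((isolate_58,isolate_73),isolate_34),(isolate_84,isolate_44)))) (9 taxa).
The MRCA of isolate_31 and isolate_76 is the root, subtending the entire tree (17 taxa).
The first is nested inside the second, so isolate_31 shares a more recent common ancestor with isolate_58.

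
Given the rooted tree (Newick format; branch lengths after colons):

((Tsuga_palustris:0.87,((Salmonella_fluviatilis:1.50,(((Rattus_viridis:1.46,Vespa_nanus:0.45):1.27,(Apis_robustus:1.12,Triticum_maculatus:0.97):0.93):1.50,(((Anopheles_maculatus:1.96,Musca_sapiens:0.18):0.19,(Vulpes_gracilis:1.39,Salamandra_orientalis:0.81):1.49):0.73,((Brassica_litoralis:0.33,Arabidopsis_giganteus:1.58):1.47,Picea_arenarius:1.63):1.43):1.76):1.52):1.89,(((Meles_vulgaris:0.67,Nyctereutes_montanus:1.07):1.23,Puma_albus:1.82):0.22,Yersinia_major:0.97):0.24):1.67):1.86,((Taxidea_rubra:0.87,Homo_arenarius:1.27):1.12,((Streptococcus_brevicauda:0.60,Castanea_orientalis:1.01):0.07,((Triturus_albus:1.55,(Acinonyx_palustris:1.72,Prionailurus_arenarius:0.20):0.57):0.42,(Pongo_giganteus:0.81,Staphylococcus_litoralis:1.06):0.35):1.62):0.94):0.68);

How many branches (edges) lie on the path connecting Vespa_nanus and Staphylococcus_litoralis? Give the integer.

12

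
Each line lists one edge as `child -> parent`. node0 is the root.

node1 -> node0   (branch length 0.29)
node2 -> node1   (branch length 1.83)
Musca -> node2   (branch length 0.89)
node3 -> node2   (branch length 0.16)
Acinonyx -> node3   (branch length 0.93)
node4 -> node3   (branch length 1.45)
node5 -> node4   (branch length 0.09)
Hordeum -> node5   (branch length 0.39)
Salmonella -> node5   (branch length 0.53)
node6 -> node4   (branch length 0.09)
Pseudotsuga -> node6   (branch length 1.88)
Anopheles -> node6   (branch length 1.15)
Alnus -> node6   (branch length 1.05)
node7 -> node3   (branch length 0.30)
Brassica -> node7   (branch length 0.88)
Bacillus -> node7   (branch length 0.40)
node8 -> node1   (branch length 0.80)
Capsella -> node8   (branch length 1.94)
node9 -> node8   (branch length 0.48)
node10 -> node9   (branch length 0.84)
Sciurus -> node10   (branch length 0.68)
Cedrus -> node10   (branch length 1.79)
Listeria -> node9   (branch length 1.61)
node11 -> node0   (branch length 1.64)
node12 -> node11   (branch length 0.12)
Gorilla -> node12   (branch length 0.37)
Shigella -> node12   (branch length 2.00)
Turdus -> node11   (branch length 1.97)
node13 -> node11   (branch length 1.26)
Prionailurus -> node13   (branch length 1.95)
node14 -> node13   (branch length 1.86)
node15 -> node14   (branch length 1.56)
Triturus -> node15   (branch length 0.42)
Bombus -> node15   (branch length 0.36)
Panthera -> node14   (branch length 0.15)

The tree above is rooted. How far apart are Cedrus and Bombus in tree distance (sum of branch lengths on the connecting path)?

10.88

The path runs Cedrus → … → MRCA → … → Bombus; the MRCA is the root of the tree.
Branch lengths along that path: 1.79 + 0.84 + 0.48 + 0.80 + 0.29 + 1.64 + 1.26 + 1.86 + 1.56 + 0.36 = 10.88.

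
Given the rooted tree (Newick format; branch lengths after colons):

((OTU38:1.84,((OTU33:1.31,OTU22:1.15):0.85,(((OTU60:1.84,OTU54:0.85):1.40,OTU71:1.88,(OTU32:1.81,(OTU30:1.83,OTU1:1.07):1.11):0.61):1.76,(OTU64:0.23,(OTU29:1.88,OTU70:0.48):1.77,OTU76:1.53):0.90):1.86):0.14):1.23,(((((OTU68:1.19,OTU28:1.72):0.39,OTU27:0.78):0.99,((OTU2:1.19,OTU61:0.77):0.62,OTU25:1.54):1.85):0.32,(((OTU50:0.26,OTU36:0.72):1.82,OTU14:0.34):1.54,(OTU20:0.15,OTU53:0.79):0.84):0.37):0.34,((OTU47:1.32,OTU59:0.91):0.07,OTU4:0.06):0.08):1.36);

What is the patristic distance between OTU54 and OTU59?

9.66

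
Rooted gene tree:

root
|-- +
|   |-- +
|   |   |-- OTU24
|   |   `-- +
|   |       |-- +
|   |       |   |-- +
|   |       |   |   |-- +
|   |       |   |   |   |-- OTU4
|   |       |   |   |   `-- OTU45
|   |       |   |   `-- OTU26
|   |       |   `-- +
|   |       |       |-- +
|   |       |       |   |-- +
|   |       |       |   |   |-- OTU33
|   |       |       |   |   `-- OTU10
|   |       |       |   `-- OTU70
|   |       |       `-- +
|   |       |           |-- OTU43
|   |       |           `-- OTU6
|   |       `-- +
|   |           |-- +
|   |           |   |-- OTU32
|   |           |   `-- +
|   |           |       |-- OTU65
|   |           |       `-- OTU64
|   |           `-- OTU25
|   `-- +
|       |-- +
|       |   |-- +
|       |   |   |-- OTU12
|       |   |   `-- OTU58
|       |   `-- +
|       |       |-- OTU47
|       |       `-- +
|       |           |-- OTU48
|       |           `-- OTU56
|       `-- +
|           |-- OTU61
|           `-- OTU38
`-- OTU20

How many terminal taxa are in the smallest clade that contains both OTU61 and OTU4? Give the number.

The MRCA of OTU61 and OTU4 is the node subtending ((OTU24,((((OTU4,OTU45),OTU26),(((OTU33,OTU10),OTU70),(OTU43,OTU6))),((OTU32,(OTU65,OTU64)),OTU25))),(((OTU12,OTU58),(OTU47,(OTU48,OTU56))),(OTU61,OTU38))).
That clade contains 20 terminal taxa: OTU10, OTU12, OTU24, OTU25, OTU26, OTU32, OTU33, OTU38, OTU4, OTU43, OTU45, OTU47, OTU48, OTU56, OTU58, OTU6, OTU61, OTU64, OTU65, OTU70.

20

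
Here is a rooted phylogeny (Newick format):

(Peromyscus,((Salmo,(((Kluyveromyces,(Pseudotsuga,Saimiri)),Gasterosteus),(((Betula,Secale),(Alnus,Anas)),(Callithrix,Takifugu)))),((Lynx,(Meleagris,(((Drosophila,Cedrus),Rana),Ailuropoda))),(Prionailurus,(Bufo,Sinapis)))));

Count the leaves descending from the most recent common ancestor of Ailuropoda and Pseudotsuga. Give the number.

The MRCA of Ailuropoda and Pseudotsuga is the node subtending ((Salmo,(((Kluyveromyces,(Pseudotsuga,Saimiri)),Gasterosteus),(((Betula,Secale),(Alnus,Anas)),(Callithrix,Takifugu)))),((Lynx,(Meleagris,(((Drosophila,Cedrus),Rana),Ailuropoda))),(Prionailurus,(Bufo,Sinapis)))).
That clade contains 20 terminal taxa: Ailuropoda, Alnus, Anas, Betula, Bufo, Callithrix, Cedrus, Drosophila, Gasterosteus, Kluyveromyces, Lynx, Meleagris, Prionailurus, Pseudotsuga, Rana, Saimiri, Salmo, Secale, Sinapis, Takifugu.

20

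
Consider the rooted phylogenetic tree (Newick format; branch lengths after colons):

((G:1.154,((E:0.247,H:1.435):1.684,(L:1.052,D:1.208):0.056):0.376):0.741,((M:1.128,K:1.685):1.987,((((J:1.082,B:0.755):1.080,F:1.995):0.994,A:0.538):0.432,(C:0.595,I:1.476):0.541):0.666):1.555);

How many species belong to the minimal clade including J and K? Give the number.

The MRCA of J and K is the node subtending ((M,K),((((J,B),F),A),(C,I))).
That clade contains 8 terminal taxa: A, B, C, F, I, J, K, M.

8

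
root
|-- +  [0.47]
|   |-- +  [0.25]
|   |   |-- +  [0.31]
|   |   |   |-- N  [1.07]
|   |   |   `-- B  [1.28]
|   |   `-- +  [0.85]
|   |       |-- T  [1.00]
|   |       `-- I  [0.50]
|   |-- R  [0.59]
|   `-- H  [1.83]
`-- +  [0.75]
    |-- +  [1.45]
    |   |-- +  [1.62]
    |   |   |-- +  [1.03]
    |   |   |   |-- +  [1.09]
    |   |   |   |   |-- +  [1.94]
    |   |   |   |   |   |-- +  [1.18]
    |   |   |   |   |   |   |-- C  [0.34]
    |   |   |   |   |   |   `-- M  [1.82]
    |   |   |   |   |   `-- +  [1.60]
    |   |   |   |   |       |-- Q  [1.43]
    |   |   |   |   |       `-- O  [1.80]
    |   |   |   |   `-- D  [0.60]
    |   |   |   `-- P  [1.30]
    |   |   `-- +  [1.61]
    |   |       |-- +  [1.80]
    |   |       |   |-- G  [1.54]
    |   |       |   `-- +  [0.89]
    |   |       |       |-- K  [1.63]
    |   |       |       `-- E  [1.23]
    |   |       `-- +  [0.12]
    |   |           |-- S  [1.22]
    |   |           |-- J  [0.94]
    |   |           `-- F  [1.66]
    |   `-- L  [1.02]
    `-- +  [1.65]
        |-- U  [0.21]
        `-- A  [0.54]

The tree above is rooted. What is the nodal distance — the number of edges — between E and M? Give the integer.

The MRCA of E and M is the node subtending (((((C,M),(Q,O)),D),P),((G,(K,E)),(S,J,F))).
From E up to that node: 4 branches. From M up to the same node: 5 branches. Total: 4 + 5 = 9.

9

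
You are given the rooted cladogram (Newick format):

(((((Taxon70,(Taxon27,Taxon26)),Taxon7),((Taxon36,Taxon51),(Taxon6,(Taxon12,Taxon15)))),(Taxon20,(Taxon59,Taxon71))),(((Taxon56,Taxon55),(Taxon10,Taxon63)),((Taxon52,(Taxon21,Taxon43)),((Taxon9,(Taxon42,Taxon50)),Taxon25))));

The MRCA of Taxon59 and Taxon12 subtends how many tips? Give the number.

12

The MRCA of Taxon59 and Taxon12 is the node subtending ((((Taxon70,(Taxon27,Taxon26)),Taxon7),((Taxon36,Taxon51),(Taxon6,(Taxon12,Taxon15)))),(Taxon20,(Taxon59,Taxon71))).
That clade contains 12 terminal taxa: Taxon12, Taxon15, Taxon20, Taxon26, Taxon27, Taxon36, Taxon51, Taxon59, Taxon6, Taxon7, Taxon70, Taxon71.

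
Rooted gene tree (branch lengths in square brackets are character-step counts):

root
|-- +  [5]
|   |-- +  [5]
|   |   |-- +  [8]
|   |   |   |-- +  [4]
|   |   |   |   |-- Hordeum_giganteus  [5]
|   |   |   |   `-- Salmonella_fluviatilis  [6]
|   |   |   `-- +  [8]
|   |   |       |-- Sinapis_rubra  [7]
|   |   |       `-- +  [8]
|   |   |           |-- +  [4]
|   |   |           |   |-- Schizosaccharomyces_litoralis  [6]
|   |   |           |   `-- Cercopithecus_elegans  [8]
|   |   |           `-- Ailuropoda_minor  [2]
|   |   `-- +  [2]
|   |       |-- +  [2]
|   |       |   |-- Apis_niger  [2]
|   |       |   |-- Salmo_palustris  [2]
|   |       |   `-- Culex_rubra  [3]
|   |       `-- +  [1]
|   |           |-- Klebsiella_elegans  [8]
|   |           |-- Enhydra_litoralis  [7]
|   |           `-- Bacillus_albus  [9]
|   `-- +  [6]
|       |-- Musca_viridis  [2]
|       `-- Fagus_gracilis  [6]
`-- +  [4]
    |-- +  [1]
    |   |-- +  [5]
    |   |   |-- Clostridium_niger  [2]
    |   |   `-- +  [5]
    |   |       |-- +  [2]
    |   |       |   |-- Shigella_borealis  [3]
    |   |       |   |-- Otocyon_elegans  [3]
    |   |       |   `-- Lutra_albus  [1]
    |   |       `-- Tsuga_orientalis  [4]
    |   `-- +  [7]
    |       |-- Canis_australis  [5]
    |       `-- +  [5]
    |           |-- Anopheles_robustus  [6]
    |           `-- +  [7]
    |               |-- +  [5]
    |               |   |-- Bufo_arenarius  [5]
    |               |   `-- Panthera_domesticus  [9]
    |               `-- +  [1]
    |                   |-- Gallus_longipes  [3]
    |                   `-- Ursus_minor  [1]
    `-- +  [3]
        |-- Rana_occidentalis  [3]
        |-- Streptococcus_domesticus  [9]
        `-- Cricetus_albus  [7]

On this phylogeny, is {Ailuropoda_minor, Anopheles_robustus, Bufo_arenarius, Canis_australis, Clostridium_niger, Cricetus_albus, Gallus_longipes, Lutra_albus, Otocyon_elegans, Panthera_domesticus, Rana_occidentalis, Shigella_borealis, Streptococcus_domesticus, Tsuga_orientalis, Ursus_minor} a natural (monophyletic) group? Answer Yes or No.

No

The MRCA of the listed taxa is the root, so the smallest clade containing them is the whole tree.
That clade also contains Apis_niger, Bacillus_albus, Cercopithecus_elegans, Culex_rubra, Enhydra_litoralis, Fagus_gracilis, Hordeum_giganteus, Klebsiella_elegans, Musca_viridis, Salmo_palustris, Salmonella_fluviatilis, Schizosaccharomyces_litoralis, Sinapis_rubra, which are not in the proposed group, so the group is not monophyletic.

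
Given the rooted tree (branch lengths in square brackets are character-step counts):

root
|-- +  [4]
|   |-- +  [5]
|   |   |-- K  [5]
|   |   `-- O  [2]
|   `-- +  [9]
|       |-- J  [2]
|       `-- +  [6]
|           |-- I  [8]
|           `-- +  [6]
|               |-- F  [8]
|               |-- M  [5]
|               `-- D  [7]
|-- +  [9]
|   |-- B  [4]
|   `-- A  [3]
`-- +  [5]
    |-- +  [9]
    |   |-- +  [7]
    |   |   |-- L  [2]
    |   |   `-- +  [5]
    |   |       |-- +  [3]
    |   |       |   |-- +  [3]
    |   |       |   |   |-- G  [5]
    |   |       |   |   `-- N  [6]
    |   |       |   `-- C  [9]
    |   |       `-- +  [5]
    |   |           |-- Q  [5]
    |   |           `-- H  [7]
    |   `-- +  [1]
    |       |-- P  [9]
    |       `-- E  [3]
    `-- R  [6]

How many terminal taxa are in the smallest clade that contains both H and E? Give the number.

8

The MRCA of H and E is the node subtending ((L,(((G,N),C),(Q,H))),(P,E)).
That clade contains 8 terminal taxa: C, E, G, H, L, N, P, Q.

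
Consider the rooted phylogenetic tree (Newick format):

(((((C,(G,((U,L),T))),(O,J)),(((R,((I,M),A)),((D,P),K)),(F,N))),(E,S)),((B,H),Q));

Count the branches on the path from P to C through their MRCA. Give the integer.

8

The MRCA of P and C is the node subtending (((C,(G,((U,L),T))),(O,J)),(((R,((I,M),A)),((D,P),K)),(F,N))).
From P up to that node: 5 branches. From C up to the same node: 3 branches. Total: 5 + 3 = 8.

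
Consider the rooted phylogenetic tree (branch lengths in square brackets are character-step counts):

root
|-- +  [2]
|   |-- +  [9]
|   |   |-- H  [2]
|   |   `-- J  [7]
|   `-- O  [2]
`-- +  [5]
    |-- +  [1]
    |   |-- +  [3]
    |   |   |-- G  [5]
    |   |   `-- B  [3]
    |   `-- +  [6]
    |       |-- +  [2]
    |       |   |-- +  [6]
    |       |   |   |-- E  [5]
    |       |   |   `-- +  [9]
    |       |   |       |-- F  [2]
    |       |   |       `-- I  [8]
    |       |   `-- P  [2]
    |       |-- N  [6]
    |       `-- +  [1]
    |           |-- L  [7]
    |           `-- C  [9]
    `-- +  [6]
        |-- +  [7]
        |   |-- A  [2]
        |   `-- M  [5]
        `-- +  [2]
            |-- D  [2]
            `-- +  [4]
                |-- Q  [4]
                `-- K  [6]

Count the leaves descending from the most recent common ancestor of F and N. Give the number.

The MRCA of F and N is the node subtending (((E,(F,I)),P),N,(L,C)).
That clade contains 7 terminal taxa: C, E, F, I, L, N, P.

7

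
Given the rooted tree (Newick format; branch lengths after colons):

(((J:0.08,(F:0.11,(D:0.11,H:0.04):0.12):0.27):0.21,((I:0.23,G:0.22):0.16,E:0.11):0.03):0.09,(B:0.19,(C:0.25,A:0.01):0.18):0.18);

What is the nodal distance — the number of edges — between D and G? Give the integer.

7

The MRCA of D and G is the node subtending ((J,(F,(D,H))),((I,G),E)).
From D up to that node: 4 branches. From G up to the same node: 3 branches. Total: 4 + 3 = 7.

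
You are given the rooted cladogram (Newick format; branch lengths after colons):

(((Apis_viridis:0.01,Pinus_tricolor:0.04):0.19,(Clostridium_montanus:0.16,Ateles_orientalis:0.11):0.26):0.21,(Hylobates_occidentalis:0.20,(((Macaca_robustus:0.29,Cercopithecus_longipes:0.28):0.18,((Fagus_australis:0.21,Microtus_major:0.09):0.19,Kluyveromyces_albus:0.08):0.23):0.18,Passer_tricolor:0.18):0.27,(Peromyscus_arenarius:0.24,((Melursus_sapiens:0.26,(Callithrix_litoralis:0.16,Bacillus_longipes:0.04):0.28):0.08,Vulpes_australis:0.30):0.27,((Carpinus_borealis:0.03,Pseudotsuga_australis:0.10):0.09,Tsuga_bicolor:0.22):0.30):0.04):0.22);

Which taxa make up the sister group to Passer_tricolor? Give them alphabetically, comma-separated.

Cercopithecus_longipes, Fagus_australis, Kluyveromyces_albus, Macaca_robustus, Microtus_major

Passer_tricolor attaches to the tree at the node subtending (((Macaca_robustus,Cercopithecus_longipes),((Fagus_australis,Microtus_major),Kluyveromyces_albus)),Passer_tricolor).
The other lineage descending from that same node — the sister group — is ((Macaca_robustus,Cercopithecus_longipes),((Fagus_australis,Microtus_major),Kluyveromyces_albus)); its 5 tips in alphabetical order are the answer.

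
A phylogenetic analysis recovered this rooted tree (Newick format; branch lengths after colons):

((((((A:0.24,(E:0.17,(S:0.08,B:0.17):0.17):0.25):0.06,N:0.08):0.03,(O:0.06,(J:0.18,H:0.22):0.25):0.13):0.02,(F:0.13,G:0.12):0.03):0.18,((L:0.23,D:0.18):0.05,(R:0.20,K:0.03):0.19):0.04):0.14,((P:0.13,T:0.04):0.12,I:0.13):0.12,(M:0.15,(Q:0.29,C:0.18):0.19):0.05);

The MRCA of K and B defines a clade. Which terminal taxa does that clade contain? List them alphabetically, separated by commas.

Tracing K: it sits inside (R,K).
Tracing B: it sits inside (S,B).
The smallest clade enclosing both is (((((A,(E,(S,B))),N),(O,(J,H))),(F,G)),((L,D),(R,K))); the answer is its 14 terminal taxa in alphabetical order.

A, B, D, E, F, G, H, J, K, L, N, O, R, S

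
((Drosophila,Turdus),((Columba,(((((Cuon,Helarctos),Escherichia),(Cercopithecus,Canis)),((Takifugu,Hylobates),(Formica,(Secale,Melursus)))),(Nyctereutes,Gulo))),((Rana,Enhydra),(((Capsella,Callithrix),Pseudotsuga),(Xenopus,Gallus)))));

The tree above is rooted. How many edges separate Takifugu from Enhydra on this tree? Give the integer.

9

The MRCA of Takifugu and Enhydra is the node subtending ((Columba,(((((Cuon,Helarctos),Escherichia),(Cercopithecus,Canis)),((Takifugu,Hylobates),(Formica,(Secale,Melursus)))),(Nyctereutes,Gulo))),((Rana,Enhydra),(((Capsella,Callithrix),Pseudotsuga),(Xenopus,Gallus)))).
From Takifugu up to that node: 6 branches. From Enhydra up to the same node: 3 branches. Total: 6 + 3 = 9.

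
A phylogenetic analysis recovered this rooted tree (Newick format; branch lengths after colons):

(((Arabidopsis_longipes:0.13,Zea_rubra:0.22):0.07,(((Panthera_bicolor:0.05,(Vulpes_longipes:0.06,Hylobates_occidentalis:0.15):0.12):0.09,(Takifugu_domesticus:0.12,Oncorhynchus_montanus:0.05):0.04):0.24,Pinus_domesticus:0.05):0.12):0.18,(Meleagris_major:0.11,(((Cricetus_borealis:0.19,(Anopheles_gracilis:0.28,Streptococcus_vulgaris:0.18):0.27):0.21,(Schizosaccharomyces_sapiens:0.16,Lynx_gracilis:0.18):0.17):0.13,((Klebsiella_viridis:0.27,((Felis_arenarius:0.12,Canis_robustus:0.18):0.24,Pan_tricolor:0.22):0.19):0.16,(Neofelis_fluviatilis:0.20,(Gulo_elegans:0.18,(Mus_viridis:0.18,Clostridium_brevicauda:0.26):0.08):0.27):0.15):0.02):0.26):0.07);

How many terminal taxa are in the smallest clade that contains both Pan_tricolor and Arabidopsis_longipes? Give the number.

The MRCA of Pan_tricolor and Arabidopsis_longipes is the root, so the clade is the entire tree.
That clade contains 22 terminal taxa: Anopheles_gracilis, Arabidopsis_longipes, Canis_robustus, Clostridium_brevicauda, Cricetus_borealis, Felis_arenarius, Gulo_elegans, Hylobates_occidentalis, Klebsiella_viridis, Lynx_gracilis, Meleagris_major, Mus_viridis, Neofelis_fluviatilis, Oncorhynchus_montanus, Pan_tricolor, Panthera_bicolor, Pinus_domesticus, Schizosaccharomyces_sapiens, Streptococcus_vulgaris, Takifugu_domesticus, Vulpes_longipes, Zea_rubra.

22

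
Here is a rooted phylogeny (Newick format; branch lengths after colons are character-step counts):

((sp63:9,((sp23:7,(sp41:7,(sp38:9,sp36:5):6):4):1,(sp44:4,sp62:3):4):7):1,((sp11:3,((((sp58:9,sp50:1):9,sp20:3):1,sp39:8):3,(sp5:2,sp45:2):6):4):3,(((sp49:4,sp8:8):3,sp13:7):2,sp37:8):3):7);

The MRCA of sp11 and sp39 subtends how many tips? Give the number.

7

The MRCA of sp11 and sp39 is the node subtending (sp11,((((sp58,sp50),sp20),sp39),(sp5,sp45))).
That clade contains 7 terminal taxa: sp11, sp20, sp39, sp45, sp5, sp50, sp58.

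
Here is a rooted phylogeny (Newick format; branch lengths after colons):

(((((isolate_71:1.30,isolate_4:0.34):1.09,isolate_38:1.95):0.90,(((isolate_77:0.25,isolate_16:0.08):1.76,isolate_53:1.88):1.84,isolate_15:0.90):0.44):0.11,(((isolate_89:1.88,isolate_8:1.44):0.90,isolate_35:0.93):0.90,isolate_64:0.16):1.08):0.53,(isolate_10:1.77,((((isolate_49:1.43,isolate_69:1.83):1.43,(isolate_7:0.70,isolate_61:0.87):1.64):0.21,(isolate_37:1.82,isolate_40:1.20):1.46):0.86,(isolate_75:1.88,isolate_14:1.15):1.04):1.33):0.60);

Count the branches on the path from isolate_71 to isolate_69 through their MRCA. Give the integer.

11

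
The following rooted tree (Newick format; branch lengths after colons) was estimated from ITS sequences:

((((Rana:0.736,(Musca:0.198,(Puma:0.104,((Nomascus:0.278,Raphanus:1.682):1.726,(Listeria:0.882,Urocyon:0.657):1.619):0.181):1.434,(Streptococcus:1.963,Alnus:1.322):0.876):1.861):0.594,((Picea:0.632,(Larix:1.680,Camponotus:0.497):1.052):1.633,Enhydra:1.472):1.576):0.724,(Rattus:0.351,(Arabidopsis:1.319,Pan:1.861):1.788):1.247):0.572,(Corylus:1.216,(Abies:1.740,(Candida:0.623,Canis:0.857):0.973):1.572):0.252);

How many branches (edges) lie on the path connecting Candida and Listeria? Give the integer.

The MRCA of Candida and Listeria is the root of the tree.
From Candida up to that node: 4 branches. From Listeria up to the same node: 8 branches. Total: 4 + 8 = 12.

12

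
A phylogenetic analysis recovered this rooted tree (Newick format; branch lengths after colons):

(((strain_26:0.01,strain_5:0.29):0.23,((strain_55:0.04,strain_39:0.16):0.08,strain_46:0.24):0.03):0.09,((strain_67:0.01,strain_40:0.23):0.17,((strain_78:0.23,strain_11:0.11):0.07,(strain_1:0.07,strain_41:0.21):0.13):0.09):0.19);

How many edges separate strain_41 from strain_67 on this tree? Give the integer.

5

The MRCA of strain_41 and strain_67 is the node subtending ((strain_67,strain_40),((strain_78,strain_11),(strain_1,strain_41))).
From strain_41 up to that node: 3 branches. From strain_67 up to the same node: 2 branches. Total: 3 + 2 = 5.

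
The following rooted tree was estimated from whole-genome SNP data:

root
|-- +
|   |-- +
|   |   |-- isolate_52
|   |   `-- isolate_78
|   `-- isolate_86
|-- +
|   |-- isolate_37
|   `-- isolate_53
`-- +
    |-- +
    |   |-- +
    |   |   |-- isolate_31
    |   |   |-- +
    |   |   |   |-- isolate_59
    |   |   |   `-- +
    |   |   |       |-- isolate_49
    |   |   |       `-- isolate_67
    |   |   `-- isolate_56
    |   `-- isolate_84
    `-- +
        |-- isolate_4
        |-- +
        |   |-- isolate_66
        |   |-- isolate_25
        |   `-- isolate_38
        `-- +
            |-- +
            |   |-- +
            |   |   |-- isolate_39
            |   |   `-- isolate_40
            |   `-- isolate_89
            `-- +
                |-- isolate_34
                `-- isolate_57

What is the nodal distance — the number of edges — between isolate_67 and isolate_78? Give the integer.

The MRCA of isolate_67 and isolate_78 is the root of the tree.
From isolate_67 up to that node: 6 branches. From isolate_78 up to the same node: 3 branches. Total: 6 + 3 = 9.

9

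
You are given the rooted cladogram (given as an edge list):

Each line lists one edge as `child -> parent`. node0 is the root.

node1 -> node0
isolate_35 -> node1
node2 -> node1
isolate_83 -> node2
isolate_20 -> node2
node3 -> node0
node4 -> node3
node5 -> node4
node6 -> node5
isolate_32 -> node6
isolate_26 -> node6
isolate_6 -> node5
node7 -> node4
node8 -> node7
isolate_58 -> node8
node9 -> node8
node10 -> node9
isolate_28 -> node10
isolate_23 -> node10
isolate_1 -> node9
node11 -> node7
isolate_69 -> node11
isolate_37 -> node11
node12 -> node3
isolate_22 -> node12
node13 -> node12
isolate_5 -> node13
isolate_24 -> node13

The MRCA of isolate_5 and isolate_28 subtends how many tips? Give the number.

The MRCA of isolate_5 and isolate_28 is the node subtending ((((isolate_32,isolate_26),isolate_6),((isolate_58,((isolate_28,isolate_23),isolate_1)),(isolate_69,isolate_37))),(isolate_22,(isolate_5,isolate_24))).
That clade contains 12 terminal taxa: isolate_1, isolate_22, isolate_23, isolate_24, isolate_26, isolate_28, isolate_32, isolate_37, isolate_5, isolate_58, isolate_6, isolate_69.

12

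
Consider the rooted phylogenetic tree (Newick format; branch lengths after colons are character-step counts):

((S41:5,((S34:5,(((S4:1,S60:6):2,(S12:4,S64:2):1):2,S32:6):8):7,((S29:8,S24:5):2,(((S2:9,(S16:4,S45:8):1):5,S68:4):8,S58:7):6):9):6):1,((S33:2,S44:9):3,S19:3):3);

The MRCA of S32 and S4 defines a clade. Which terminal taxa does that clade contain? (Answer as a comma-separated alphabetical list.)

Tracing S32: it sits inside (((S4,S60),(S12,S64)),S32).
Tracing S4: it sits inside (S4,S60).
The smallest clade enclosing both is (((S4,S60),(S12,S64)),S32); the answer is its 5 terminal taxa in alphabetical order.

S12, S32, S4, S60, S64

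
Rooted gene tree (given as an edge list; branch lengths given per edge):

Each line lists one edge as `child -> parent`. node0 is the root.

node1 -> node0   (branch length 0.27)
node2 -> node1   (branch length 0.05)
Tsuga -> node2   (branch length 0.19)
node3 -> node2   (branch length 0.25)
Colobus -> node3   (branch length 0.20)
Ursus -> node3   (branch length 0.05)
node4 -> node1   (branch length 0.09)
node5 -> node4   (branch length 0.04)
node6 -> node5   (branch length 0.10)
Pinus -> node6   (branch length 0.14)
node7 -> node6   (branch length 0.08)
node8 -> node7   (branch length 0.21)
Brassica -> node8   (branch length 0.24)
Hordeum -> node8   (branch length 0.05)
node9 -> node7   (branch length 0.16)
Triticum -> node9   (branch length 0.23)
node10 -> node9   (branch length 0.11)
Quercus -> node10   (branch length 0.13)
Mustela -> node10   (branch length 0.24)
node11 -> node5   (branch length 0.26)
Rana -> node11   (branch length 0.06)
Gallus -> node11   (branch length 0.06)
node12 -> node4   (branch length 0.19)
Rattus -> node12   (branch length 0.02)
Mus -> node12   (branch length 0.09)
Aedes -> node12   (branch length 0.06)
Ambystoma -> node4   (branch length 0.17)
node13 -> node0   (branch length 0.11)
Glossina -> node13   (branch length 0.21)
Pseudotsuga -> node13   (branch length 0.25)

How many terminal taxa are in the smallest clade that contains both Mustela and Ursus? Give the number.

15

The MRCA of Mustela and Ursus is the node subtending ((Tsuga,(Colobus,Ursus)),(((Pinus,((Brassica,Hordeum),(Triticum,(Quercus,Mustela)))),(Rana,Gallus)),(Rattus,Mus,Aedes),Ambystoma)).
That clade contains 15 terminal taxa: Aedes, Ambystoma, Brassica, Colobus, Gallus, Hordeum, Mus, Mustela, Pinus, Quercus, Rana, Rattus, Triticum, Tsuga, Ursus.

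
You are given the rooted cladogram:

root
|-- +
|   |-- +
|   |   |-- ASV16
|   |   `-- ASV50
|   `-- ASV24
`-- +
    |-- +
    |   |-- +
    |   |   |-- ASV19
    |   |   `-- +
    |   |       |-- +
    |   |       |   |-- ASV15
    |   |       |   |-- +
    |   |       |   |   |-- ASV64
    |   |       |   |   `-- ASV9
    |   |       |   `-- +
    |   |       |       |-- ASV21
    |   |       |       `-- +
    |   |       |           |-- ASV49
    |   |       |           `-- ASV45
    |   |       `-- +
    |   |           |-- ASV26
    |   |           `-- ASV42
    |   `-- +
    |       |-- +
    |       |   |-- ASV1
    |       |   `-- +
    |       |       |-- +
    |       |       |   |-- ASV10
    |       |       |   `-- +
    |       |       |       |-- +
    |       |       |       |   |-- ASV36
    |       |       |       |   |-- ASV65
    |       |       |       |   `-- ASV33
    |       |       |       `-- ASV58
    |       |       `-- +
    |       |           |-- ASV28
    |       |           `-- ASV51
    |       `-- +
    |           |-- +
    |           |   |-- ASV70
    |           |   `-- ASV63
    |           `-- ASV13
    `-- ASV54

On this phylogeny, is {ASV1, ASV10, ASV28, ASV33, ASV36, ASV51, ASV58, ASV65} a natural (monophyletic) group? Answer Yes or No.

The most recent common ancestor of these taxa subtends (ASV1,((ASV10,((ASV36,ASV65,ASV33),ASV58)),(ASV28,ASV51))).
That clade has exactly 8 tips — every listed taxon and nothing else — so the group is monophyletic.

Yes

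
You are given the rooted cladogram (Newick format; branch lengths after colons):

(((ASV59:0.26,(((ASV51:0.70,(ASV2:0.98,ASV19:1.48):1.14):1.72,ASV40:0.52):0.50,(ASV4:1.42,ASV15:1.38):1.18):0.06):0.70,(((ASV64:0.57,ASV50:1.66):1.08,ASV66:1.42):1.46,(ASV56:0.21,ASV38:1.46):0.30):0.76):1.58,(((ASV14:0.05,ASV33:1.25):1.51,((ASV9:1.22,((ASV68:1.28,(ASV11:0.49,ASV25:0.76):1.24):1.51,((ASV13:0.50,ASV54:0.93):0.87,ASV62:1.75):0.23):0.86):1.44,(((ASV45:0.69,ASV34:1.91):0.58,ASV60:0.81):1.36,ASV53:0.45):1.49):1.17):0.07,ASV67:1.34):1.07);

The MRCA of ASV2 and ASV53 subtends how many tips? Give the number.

The MRCA of ASV2 and ASV53 is the root, so the clade is the entire tree.
That clade contains 26 terminal taxa: ASV11, ASV13, ASV14, ASV15, ASV19, ASV2, ASV25, ASV33, ASV34, ASV38, ASV4, ASV40, ASV45, ASV50, ASV51, ASV53, ASV54, ASV56, ASV59, ASV60, ASV62, ASV64, ASV66, ASV67, ASV68, ASV9.

26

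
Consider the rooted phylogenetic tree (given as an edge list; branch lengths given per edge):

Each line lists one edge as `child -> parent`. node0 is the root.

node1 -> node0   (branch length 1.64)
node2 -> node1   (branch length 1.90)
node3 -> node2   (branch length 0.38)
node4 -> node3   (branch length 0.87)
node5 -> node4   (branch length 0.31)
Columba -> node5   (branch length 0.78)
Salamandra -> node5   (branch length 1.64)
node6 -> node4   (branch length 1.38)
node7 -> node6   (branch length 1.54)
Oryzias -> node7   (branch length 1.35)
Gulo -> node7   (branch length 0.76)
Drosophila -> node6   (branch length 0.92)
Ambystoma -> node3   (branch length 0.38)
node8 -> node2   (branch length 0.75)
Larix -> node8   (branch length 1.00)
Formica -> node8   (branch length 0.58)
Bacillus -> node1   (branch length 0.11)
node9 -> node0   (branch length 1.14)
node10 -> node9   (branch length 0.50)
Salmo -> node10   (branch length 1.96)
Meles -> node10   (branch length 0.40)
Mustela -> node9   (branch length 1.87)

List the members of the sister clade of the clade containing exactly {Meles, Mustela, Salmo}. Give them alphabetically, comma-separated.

Ambystoma, Bacillus, Columba, Drosophila, Formica, Gulo, Larix, Oryzias, Salamandra

The clade containing exactly {Meles, Mustela, Salmo} attaches directly to the root of the tree.
The other lineage descending from that same node — the sister group — is (((((Columba,Salamandra),((Oryzias,Gulo),Drosophila)),Ambystoma),(Larix,Formica)),Bacillus); its 9 tips in alphabetical order are the answer.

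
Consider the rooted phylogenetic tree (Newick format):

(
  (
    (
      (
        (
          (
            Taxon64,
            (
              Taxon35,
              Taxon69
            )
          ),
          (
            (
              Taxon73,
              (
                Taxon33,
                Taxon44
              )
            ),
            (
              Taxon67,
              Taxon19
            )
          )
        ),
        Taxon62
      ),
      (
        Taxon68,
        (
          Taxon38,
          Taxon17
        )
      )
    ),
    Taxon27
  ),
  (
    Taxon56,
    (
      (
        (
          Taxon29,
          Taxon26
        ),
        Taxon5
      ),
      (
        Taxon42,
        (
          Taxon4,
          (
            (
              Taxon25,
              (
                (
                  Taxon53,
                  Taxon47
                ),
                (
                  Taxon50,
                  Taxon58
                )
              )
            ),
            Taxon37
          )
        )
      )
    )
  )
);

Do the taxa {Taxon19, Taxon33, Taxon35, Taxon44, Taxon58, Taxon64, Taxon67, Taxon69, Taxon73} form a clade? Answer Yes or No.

No

The MRCA of the listed taxa is the root, so the smallest clade containing them is the whole tree.
That clade also contains Taxon17, Taxon25, Taxon26, Taxon27, Taxon29, Taxon37, Taxon38, Taxon4, Taxon42, Taxon47, Taxon5, Taxon50, Taxon53, Taxon56, Taxon62, Taxon68, which are not in the proposed group, so the group is not monophyletic.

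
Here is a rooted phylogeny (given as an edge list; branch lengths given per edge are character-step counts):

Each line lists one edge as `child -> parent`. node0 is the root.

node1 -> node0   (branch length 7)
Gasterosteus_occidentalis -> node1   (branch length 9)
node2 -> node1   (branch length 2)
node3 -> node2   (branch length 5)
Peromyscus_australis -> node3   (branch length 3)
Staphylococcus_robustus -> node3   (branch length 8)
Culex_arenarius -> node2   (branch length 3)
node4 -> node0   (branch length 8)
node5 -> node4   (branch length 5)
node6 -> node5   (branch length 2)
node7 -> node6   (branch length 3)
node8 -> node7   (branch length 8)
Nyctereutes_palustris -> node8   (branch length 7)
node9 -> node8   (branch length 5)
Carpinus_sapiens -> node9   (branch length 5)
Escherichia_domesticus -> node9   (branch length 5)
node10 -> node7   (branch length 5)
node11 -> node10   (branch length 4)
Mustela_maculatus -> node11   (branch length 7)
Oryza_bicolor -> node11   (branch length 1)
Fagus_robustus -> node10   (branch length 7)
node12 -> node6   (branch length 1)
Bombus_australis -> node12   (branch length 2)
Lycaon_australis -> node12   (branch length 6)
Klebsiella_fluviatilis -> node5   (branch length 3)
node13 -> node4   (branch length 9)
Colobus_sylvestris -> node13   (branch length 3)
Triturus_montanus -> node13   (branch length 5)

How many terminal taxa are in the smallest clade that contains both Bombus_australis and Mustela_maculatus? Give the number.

8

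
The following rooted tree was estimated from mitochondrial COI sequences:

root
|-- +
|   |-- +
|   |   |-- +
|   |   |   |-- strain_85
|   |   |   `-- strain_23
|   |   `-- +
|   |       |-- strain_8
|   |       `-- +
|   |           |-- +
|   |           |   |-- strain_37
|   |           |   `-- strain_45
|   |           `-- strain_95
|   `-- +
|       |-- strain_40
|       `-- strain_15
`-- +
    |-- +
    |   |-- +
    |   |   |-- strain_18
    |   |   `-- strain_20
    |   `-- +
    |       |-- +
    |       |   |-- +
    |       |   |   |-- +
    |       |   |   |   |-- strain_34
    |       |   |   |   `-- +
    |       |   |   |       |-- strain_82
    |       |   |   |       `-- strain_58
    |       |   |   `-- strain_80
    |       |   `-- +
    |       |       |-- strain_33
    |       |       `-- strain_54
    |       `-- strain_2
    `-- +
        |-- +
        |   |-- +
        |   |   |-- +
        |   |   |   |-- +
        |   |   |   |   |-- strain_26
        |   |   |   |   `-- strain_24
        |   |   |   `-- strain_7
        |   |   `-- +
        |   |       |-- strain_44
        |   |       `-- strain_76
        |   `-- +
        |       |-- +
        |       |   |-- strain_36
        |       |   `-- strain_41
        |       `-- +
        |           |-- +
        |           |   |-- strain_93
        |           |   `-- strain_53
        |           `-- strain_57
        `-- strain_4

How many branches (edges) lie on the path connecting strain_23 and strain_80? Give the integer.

10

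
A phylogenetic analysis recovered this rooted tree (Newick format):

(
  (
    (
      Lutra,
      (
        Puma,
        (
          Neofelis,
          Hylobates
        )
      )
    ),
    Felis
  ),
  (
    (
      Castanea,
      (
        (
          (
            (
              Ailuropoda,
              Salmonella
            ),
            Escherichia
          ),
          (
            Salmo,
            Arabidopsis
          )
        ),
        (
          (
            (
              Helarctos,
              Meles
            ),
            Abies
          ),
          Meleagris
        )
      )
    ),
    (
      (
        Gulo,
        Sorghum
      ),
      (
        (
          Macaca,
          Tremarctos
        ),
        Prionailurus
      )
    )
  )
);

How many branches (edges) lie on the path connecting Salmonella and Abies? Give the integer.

7

The MRCA of Salmonella and Abies is the node subtending ((((Ailuropoda,Salmonella),Escherichia),(Salmo,Arabidopsis)),(((Helarctos,Meles),Abies),Meleagris)).
From Salmonella up to that node: 4 branches. From Abies up to the same node: 3 branches. Total: 4 + 3 = 7.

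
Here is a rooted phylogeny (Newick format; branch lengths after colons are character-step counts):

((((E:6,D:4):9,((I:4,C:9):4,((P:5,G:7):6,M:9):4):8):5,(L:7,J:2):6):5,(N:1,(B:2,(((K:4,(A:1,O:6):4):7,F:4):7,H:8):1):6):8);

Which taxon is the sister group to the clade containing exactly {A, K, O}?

F

The clade containing exactly {A, K, O} attaches to the tree at the node subtending ((K,(A,O)),F).
The other lineage descending from that same node — the sister group — is the single tip F.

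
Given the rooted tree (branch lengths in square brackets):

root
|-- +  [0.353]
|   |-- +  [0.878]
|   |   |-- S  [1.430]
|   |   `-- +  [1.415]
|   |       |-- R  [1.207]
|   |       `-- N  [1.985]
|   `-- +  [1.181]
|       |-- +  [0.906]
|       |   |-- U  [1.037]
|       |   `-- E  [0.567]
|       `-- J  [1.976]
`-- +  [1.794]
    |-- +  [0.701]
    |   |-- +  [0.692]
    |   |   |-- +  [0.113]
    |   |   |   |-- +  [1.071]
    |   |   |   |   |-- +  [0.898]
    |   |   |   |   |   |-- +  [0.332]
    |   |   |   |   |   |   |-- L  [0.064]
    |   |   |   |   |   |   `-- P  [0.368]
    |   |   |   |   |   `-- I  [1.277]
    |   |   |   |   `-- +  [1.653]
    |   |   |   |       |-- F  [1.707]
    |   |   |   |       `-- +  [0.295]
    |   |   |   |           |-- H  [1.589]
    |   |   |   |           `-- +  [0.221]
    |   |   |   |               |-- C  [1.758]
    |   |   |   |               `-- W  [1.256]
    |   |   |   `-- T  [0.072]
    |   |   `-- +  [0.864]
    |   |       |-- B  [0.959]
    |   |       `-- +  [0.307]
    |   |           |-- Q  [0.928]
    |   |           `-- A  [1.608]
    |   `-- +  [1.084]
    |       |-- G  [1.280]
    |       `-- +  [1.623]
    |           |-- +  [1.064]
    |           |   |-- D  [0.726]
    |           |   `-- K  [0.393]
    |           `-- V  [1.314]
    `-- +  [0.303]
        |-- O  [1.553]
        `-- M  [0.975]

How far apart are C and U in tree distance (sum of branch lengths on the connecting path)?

11.775

The path runs C → … → MRCA → … → U; the MRCA is the root of the tree.
Branch lengths along that path: 1.758 + 0.221 + 0.295 + 1.653 + 1.071 + 0.113 + 0.692 + 0.701 + 1.794 + 0.353 + 1.181 + 0.906 + 1.037 = 11.775.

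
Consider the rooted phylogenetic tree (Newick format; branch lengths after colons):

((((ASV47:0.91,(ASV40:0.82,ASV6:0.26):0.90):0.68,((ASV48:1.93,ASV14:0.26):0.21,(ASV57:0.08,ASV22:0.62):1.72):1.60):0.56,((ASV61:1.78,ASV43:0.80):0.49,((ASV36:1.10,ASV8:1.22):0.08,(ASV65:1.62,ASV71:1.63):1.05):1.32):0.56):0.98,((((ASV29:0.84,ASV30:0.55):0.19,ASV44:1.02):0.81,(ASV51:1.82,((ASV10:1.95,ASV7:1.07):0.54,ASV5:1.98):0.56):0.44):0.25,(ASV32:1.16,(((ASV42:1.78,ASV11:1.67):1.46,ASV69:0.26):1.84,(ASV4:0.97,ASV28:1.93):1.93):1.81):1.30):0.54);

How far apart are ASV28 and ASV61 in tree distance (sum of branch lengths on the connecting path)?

The path runs ASV28 → … → MRCA → … → ASV61; the MRCA is the root of the tree.
Branch lengths along that path: 1.93 + 1.93 + 1.81 + 1.30 + 0.54 + 0.98 + 0.56 + 0.49 + 1.78 = 11.32.

11.32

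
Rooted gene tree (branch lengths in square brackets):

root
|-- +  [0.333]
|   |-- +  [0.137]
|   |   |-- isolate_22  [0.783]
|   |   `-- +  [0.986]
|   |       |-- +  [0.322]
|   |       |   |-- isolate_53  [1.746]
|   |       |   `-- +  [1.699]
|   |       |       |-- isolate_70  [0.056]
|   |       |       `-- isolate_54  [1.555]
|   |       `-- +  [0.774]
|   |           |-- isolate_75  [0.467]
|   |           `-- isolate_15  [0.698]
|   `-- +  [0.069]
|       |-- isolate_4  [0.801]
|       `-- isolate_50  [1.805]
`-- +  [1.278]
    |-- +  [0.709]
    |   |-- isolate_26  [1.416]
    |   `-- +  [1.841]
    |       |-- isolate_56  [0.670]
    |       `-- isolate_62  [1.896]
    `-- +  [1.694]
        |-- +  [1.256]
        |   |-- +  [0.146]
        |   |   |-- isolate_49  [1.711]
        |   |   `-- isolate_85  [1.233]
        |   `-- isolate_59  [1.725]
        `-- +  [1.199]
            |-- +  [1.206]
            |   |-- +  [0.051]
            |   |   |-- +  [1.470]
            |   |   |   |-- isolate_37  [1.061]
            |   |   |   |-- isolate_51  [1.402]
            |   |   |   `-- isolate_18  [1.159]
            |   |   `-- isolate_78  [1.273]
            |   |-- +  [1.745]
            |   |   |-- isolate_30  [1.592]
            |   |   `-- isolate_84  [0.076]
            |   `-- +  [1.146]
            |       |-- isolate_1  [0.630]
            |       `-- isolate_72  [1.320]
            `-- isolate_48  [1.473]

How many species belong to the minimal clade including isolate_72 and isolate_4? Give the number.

The MRCA of isolate_72 and isolate_4 is the root, so the clade is the entire tree.
That clade contains 23 terminal taxa: isolate_1, isolate_15, isolate_18, isolate_22, isolate_26, isolate_30, isolate_37, isolate_4, isolate_48, isolate_49, isolate_50, isolate_51, isolate_53, isolate_54, isolate_56, isolate_59, isolate_62, isolate_70, isolate_72, isolate_75, isolate_78, isolate_84, isolate_85.

23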